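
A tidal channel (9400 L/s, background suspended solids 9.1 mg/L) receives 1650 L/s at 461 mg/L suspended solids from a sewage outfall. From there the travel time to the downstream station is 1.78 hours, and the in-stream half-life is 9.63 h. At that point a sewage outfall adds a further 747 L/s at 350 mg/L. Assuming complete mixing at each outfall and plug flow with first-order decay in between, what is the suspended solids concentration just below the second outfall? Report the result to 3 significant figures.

Flow-weighted average: C = (9400·9.100 + 1650·461.0) / 11050 = 846200/11050 = 76.58 mg/L; combined flow 11050 L/s.
Half-life 9.63 h → k = ln 2 / 9.63 = 0.07198 h⁻¹ = 1.727 d⁻¹.
After decay, C = 76.58 × e^(−kt) = 76.58 × 0.8797 = 67.37 mg/L.
At the second outfall, C = (11050·67.37 + 747.0·350.0) / (11050 + 747.0) = 85.27 mg/L.

85.3 mg/L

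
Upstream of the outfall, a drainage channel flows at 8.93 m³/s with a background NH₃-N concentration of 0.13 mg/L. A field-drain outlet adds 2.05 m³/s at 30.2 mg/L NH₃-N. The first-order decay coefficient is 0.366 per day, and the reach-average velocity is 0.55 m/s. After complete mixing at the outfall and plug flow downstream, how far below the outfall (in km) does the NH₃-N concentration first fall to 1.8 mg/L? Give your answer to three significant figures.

Mass balance: C = (8.930·0.1300 + 2.050·30.20) / 10.98 = 63.07/10.98 = 5.744 mg/L.
Set 5.744·exp(−k·t) = 1.8 → t = ln(5.744/1.8)/k = 273900 s = 76.09 h.
Distance = v·t = 0.55·273900 = 150700 m = 150.7 km.

151 km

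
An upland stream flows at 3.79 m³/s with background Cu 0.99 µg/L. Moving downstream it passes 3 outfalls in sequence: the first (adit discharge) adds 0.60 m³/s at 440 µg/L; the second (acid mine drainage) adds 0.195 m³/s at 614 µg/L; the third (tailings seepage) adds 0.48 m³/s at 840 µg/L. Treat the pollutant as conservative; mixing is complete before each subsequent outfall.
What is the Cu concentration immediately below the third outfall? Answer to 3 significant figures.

156 µg/L

Outfall 1: combined Q = 4.390 m³/s; C = (3.790·0.9900 + 0.6000·440.0)/4.390 = 60.99 µg/L.
Outfall 2: combined Q = 4.585 m³/s; C = (4.390·60.99 + 0.1950·614.0)/4.585 = 84.51 µg/L.
Outfall 3: combined Q = 5.065 m³/s; C = (4.585·84.51 + 0.4800·840.0)/5.065 = 156.1 µg/L.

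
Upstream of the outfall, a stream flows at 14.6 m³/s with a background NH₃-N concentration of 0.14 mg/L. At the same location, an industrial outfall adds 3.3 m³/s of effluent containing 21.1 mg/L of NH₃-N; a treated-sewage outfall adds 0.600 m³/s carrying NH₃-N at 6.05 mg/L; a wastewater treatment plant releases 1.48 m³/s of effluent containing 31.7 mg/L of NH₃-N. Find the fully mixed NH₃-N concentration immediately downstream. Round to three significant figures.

6.12 mg/L

Mixed concentration C = ΣQC/ΣQ = (14.60·0.1400 + 3.300·21.10 + 0.6000·6.050 + 1.480·31.70) / 19.98 = 122.2/19.98 = 6.117 mg/L.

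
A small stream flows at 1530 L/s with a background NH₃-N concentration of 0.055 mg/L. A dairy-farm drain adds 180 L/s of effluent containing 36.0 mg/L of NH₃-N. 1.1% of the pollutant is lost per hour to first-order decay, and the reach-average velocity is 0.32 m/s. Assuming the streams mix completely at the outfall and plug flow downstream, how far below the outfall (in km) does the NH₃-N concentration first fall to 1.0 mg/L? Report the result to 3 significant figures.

Mixed concentration C = ΣQC/ΣQ = (1530·0.05500 + 180.0·36.00) / 1710 = 6564/1710 = 3.839 mg/L.
1.1%/h lost → k = −ln(1 − 0.011) = 0.01106 h⁻¹.
Set 3.839·exp(−k·t) = 1.0 → t = ln(3.839/1.0)/k = 437800 s = 121.6 h.
Distance = v·t = 0.32·437800 = 140100 m = 140.1 km.

140 km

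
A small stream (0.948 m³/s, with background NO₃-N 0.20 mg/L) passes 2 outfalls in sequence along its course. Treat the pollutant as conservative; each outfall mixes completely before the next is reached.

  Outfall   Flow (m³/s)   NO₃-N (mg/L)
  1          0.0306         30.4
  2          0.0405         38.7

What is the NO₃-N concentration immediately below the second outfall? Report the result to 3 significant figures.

2.64 mg/L

Outfall 1: combined Q = 0.9786 m³/s; C = (0.9480·0.2000 + 0.03060·30.40)/0.9786 = 1.144 mg/L.
Outfall 2: combined Q = 1.019 m³/s; C = (0.9786·1.144 + 0.04050·38.70)/1.019 = 2.637 mg/L.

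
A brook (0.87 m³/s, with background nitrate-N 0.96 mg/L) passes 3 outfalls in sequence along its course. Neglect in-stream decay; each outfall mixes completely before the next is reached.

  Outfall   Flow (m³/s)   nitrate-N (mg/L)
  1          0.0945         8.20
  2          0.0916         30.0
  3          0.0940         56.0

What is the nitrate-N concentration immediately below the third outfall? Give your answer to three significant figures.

Below outfall 1: Q → 0.9645 m³/s, C = (0.8700·0.9600 + 0.09450·8.200)/0.9645 = 1.669 mg/L.
Below outfall 2: Q → 1.056 m³/s, C = (0.9645·1.669 + 0.09160·30.00)/1.056 = 4.127 mg/L.
Below outfall 3: Q → 1.150 m³/s, C = (1.056·4.127 + 0.09400·56.00)/1.150 = 8.366 mg/L.

8.37 mg/L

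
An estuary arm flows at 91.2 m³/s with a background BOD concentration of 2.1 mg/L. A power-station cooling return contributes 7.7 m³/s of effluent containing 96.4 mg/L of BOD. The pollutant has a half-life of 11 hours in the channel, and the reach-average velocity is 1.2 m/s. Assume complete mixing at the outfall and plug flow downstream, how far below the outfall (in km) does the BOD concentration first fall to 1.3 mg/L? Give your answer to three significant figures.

Mass balance: C = (91.20·2.100 + 7.700·96.40) / 98.90 = 933.8/98.90 = 9.442 mg/L.
Half-life 11 h → k = ln 2 / 11 = 0.06301 h⁻¹ = 1.512 d⁻¹.
Set 9.442·exp(−k·t) = 1.3 → t = ln(9.442/1.3)/k = 113300 s = 31.47 h.
Distance = v·t = 1.2·113300 = 135900 m = 135.9 km.

136 km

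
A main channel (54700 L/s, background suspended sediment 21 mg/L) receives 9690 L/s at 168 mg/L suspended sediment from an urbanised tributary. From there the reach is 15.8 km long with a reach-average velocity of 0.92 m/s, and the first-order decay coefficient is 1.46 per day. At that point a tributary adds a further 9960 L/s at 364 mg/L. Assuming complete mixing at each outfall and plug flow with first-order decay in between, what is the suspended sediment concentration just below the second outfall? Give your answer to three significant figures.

76.7 mg/L

After mixing, C = (54700·21.00 + 9690·168.0) / 64390 = 2777000/64390 = 43.12 mg/L; combined flow 64390 L/s.
Travel time t = 15.8·1000 / 0.92 = 17170 s = 4.771 h.
After decay, C = 43.12 × e^(−kt) = 43.12 × 0.7481 = 32.26 mg/L.
Second outfall: C = (64390·32.26 + 9960·364.0)/74350 = 76.70 mg/L.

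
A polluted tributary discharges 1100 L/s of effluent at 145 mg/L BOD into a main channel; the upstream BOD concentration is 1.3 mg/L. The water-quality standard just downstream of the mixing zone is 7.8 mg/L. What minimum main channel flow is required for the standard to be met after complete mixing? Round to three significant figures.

Set C_mix = 7.8: (Q·1.300 + 1100·145.0) / (Q + 1100) = 7.8
→ Q = 1100·(145.0 − 7.8)/(7.8 − 1.300) = 23220 L/s.

23200 L/s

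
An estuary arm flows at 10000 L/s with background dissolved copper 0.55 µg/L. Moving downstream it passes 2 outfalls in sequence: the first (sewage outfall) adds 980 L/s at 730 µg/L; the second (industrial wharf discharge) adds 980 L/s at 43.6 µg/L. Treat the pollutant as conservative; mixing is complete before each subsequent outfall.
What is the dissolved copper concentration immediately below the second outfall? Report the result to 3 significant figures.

63.8 µg/L

Below outfall 1: Q → 10980 L/s, C = (10000·0.5500 + 980.0·730.0)/10980 = 65.66 µg/L.
Below outfall 2: Q → 11960 L/s, C = (10980·65.66 + 980.0·43.60)/11960 = 63.85 µg/L.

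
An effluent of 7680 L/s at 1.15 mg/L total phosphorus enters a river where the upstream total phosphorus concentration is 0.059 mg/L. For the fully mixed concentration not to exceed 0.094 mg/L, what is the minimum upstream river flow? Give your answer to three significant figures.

232000 L/s

Set C_mix = 0.094: (Q·0.05900 + 7680·1.150) / (Q + 7680) = 0.094
→ Q = 7680·(1.150 − 0.094)/(0.094 − 0.05900) = 231700 L/s.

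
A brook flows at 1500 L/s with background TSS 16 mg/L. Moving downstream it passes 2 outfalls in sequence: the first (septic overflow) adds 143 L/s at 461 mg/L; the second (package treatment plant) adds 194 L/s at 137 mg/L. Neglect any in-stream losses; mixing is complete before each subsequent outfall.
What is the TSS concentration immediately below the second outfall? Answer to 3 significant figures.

63.4 mg/L

After outfall 1: Q = 1500 + 143.0 = 1643 L/s; C = (1500·16.00 + 143.0·461.0)/1643 = 54.73 mg/L.
After outfall 2: Q = 1643 + 194.0 = 1837 L/s; C = (1643·54.73 + 194.0·137.0)/1837 = 63.42 mg/L.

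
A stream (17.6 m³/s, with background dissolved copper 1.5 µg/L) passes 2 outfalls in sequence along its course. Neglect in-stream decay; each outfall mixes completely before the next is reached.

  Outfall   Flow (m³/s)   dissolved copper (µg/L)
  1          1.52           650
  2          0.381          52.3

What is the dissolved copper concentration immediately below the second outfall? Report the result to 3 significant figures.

53.0 µg/L

Below outfall 1: Q → 19.12 m³/s, C = (17.60·1.500 + 1.520·650.0)/19.12 = 53.05 µg/L.
Below outfall 2: Q → 19.50 m³/s, C = (19.12·53.05 + 0.3810·52.30)/19.50 = 53.04 µg/L.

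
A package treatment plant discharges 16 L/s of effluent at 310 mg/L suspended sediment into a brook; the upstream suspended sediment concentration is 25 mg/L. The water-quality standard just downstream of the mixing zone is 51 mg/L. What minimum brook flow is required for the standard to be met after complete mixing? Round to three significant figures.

159 L/s

Set C_mix = 51: (Q·25.00 + 16.00·310.0) / (Q + 16.00) = 51
→ Q = 16.00·(310.0 − 51)/(51 − 25.00) = 159.4 L/s.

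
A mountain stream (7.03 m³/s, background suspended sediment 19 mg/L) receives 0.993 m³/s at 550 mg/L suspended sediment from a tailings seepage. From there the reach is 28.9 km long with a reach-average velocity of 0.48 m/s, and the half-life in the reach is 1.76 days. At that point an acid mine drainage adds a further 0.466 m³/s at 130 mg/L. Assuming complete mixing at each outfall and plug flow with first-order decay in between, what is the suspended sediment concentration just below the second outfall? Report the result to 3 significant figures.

68.0 mg/L

Mass balance: C = (7.030·19.00 + 0.9930·550.0) / 8.023 = 679.7/8.023 = 84.72 mg/L; combined flow 8.023 m³/s.
Travel time t = 28.9·1000 / 0.48 = 60210 s = 16.72 h.
Half-life 1.76 d → k = ln 2 / 1.76 = 0.3938 d⁻¹.
Applying C = C₀e^(−kt): 84.72 × 0.7600 = 64.39 mg/L.
At the second outfall, C = (8.023·64.39 + 0.4660·130.0) / (8.023 + 0.4660) = 67.99 mg/L.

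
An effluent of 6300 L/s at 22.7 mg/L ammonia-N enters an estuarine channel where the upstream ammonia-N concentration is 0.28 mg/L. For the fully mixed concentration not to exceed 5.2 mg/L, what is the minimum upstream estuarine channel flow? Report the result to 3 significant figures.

Set C_mix = 5.2: (Q·0.2800 + 6300·22.70) / (Q + 6300) = 5.2
→ Q = 6300·(22.70 − 5.2)/(5.2 − 0.2800) = 22410 L/s.

22400 L/s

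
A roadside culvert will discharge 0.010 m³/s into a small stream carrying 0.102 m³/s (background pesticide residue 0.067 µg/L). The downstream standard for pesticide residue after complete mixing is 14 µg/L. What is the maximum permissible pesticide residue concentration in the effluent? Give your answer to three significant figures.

156 µg/L

At the limit, (Qr·Cr + Qe·Cₑ)/(Qr + Qe) = 14:
Cₑ = (0.1120·14 − 0.1020·0.06700) / 0.01000 = 156.1 µg/L.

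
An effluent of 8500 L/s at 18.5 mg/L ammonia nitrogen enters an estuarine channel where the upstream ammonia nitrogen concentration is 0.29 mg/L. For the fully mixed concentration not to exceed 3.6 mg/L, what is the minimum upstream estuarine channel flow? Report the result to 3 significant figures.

Set C_mix = 3.6: (Q·0.2900 + 8500·18.50) / (Q + 8500) = 3.6
→ Q = 8500·(18.50 − 3.6)/(3.6 − 0.2900) = 38260 L/s.

38300 L/s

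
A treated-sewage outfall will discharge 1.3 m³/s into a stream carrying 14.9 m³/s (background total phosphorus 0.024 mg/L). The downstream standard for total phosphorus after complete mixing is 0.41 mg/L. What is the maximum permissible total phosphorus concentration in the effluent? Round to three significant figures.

4.83 mg/L

At the limit, (Qr·Cr + Qe·Cₑ)/(Qr + Qe) = 0.41:
Cₑ = (16.20·0.41 − 14.90·0.02400) / 1.300 = 4.834 mg/L.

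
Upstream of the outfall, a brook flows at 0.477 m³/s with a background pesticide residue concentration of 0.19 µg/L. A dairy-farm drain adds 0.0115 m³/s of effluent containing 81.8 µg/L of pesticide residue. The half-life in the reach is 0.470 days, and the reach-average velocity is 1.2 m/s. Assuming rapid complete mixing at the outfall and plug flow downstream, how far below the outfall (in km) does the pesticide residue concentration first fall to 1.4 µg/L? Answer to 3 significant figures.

Mass balance: C = (0.4770·0.1900 + 0.01150·81.80) / 0.4885 = 1.031/0.4885 = 2.111 µg/L.
Half-life 0.470 d → k = ln 2 / 0.470 = 1.475 d⁻¹.
Set 2.111·exp(−k·t) = 1.4 → t = ln(2.111/1.4)/k = 24070 s = 6.685 h.
Distance = v·t = 1.2·24070 = 28880 m = 28.88 km.

28.9 km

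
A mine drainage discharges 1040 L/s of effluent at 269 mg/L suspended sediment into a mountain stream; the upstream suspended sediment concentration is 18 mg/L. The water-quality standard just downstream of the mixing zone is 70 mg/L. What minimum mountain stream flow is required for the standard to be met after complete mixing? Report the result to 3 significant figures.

Set C_mix = 70: (Q·18.00 + 1040·269.0) / (Q + 1040) = 70
→ Q = 1040·(269.0 − 70)/(70 − 18.00) = 3980 L/s.

3980 L/s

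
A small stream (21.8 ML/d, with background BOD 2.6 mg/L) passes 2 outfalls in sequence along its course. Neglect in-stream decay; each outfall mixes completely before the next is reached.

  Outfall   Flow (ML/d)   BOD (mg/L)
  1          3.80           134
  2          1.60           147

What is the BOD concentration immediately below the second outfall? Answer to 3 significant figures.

29.5 mg/L

Below outfall 1: Q → 25.60 ML/d, C = (21.80·2.600 + 3.800·134.0)/25.60 = 22.10 mg/L.
Below outfall 2: Q → 27.20 ML/d, C = (25.60·22.10 + 1.600·147.0)/27.20 = 29.45 mg/L.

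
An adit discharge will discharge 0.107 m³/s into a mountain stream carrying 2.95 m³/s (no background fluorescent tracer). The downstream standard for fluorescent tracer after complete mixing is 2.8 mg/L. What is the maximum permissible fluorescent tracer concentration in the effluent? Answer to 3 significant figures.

At the limit, (Qr·Cr + Qe·Cₑ)/(Qr + Qe) = 2.8:
Cₑ = (3.057·2.8 − 2.950·0) / 0.1070 = 80.00 mg/L.

80.0 mg/L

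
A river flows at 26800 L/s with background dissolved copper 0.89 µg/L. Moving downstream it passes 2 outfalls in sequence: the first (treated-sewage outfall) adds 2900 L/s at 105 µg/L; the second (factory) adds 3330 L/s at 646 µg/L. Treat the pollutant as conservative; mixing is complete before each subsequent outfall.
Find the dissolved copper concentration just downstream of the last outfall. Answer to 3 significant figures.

75.1 µg/L

After outfall 1: Q = 26800 + 2900 = 29700 L/s; C = (26800·0.8900 + 2900·105.0)/29700 = 11.06 µg/L.
After outfall 2: Q = 29700 + 3330 = 33030 L/s; C = (29700·11.06 + 3330·646.0)/33030 = 75.07 µg/L.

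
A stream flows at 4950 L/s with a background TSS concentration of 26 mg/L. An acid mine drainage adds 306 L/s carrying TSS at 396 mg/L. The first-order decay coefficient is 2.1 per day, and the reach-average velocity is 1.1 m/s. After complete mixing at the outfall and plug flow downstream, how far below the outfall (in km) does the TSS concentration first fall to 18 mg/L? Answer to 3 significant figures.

Mixed concentration C = ΣQC/ΣQ = (4950·26.00 + 306.0·396.0) / 5256 = 249900/5256 = 47.54 mg/L.
Set 47.54·exp(−k·t) = 18 → t = ln(47.54/18)/k = 39960 s = 11.10 h.
Distance = v·t = 1.1·39960 = 43950 m = 43.95 km.

44.0 km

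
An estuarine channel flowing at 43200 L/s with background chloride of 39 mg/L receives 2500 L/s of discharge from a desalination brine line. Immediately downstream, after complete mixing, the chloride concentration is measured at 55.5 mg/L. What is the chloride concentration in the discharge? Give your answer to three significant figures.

341 mg/L

Mass balance: 43200·39.00 + 2500·Cₑ = 45700·55.50
→ Cₑ = (45700·55.50 − 43200·39.00) / 2500 = 340.6 mg/L.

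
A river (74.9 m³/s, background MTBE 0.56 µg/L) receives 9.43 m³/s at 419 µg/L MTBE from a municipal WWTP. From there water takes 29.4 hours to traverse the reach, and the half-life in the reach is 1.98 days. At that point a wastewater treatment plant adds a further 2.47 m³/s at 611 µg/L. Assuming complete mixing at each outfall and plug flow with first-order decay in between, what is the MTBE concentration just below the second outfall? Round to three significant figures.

47.3 µg/L

Conservation of mass: C = (74.90·0.5600 + 9.430·419.0) / 84.33 = 3993/84.33 = 47.35 µg/L; combined flow 84.33 m³/s.
Half-life 1.98 d → k = ln 2 / 1.98 = 0.3501 d⁻¹.
First-order decay: C = 47.35·exp(−k·t) = 47.35·0.6513 = 30.84 µg/L.
Second outfall: C = (84.33·30.84 + 2.470·611.0)/86.80 = 47.35 µg/L.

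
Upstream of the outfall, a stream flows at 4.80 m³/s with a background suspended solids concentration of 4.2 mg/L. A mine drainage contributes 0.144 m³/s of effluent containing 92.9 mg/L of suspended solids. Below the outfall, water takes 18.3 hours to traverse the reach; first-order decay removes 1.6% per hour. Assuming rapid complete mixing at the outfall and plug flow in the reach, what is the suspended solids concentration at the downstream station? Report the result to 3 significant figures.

Mixed concentration C = ΣQC/ΣQ = (4.800·4.200 + 0.1440·92.90) / 4.944 = 33.54/4.944 = 6.783 mg/L.
1.6%/h lost → k = −ln(1 − 0.016) = 0.01613 h⁻¹.
Decay over the reach: 6.783·exp(−kt) = 6.783·0.7444 = 5.050 mg/L.

5.05 mg/L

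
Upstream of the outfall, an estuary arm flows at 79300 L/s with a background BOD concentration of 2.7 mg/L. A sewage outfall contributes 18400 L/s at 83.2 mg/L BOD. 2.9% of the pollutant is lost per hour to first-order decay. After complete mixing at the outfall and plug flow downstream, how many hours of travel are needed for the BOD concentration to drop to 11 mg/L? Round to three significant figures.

16.5 h

After mixing, C = (79300·2.700 + 18400·83.20) / 97700 = 1745000/97700 = 17.86 mg/L.
2.9%/h lost → k = −ln(1 − 0.029) = 0.02943 h⁻¹.
17.86·exp(−k·t) = 11 → t = ln(17.86/11)/k = 59290 s = 16.47 h.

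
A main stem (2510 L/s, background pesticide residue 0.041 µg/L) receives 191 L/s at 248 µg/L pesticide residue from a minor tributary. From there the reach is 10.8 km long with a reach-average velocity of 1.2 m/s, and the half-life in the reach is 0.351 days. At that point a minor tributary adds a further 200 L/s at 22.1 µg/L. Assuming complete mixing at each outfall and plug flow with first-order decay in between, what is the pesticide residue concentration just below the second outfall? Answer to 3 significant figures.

Flow-weighted average: C = (2510·0.04100 + 191.0·248.0) / 2701 = 47470/2701 = 17.58 µg/L; combined flow 2701 L/s.
Travel time t = 10.8·1000 / 1.2 = 9000 s = 2.500 h.
Half-life 0.351 d → k = ln 2 / 0.351 = 1.975 d⁻¹.
After decay, C = 17.58 × e^(−kt) = 17.58 × 0.8141 = 14.31 µg/L.
At the second outfall, C = (2701·14.31 + 200.0·22.10) / (2701 + 200.0) = 14.84 µg/L.

14.8 µg/L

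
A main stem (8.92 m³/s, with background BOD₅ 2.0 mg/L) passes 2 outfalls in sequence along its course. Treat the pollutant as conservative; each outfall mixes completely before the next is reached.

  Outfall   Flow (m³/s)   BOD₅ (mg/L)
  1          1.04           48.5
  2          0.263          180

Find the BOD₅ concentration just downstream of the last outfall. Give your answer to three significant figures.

After outfall 1: Q = 8.920 + 1.040 = 9.960 m³/s; C = (8.920·2.000 + 1.040·48.50)/9.960 = 6.855 mg/L.
After outfall 2: Q = 9.960 + 0.2630 = 10.22 m³/s; C = (9.960·6.855 + 0.2630·180.0)/10.22 = 11.31 mg/L.

11.3 mg/L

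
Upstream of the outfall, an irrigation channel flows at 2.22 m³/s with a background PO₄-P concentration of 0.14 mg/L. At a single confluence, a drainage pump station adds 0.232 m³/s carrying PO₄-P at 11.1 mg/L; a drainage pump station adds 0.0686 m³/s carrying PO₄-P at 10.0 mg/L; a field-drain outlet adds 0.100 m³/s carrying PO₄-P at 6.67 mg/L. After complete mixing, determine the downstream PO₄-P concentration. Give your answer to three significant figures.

1.62 mg/L

Flow-weighted average: C = (2.220·0.1400 + 0.2320·11.10 + 0.06860·10.00 + 0.1000·6.670) / 2.621 = 4.239/2.621 = 1.618 mg/L.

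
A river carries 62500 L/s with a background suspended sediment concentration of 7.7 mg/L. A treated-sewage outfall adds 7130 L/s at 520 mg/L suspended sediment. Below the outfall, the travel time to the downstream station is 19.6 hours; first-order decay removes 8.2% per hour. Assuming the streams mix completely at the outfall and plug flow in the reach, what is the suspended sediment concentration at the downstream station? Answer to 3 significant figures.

11.2 mg/L

After mixing, C = (62500·7.700 + 7130·520.0) / 69630 = 4189000/69630 = 60.16 mg/L.
8.2%/h lost → k = −ln(1 − 0.082) = 0.08556 h⁻¹.
Decay over the reach: 60.16·exp(−kt) = 60.16·0.1869 = 11.25 mg/L.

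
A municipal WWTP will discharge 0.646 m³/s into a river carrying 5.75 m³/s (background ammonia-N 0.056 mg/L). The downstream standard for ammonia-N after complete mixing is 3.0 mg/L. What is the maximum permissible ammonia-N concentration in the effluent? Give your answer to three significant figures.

At the limit, (Qr·Cr + Qe·Cₑ)/(Qr + Qe) = 3.0:
Cₑ = (6.396·3.0 − 5.750·0.05600) / 0.6460 = 29.20 mg/L.

29.2 mg/L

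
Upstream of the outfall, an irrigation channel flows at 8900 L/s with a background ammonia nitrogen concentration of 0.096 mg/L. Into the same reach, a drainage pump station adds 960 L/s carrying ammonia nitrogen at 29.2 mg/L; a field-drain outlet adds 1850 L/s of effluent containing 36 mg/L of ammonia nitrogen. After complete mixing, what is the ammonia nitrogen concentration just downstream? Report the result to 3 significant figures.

8.15 mg/L

Mass balance: C = (8900·0.09600 + 960.0·29.20 + 1850·36.00) / 11710 = 95490/11710 = 8.154 mg/L.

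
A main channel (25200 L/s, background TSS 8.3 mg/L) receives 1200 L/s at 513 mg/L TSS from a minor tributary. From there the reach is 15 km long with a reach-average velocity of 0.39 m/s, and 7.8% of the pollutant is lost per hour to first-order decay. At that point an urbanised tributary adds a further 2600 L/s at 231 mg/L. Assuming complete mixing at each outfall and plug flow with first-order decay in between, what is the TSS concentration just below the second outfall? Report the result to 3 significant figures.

After mixing, C = (25200·8.300 + 1200·513.0) / 26400 = 824800/26400 = 31.24 mg/L; combined flow 26400 L/s.
Travel time t = 15·1000 / 0.39 = 38460 s = 10.68 h.
7.8%/h lost → k = −ln(1 − 0.078) = 0.08121 h⁻¹.
Decay over the reach: 31.24·exp(−kt) = 31.24·0.4199 = 13.12 mg/L.
Second outfall: C = (26400·13.12 + 2600·231.0)/29000 = 32.65 mg/L.

32.7 mg/L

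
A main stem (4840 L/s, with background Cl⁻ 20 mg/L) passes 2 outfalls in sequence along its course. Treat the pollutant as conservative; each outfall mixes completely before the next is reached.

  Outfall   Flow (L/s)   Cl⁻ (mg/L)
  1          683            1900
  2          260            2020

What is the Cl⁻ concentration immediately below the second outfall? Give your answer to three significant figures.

332 mg/L

Below outfall 1: Q → 5523 L/s, C = (4840·20.00 + 683.0·1900)/5523 = 252.5 mg/L.
Below outfall 2: Q → 5783 L/s, C = (5523·252.5 + 260.0·2020)/5783 = 332.0 mg/L.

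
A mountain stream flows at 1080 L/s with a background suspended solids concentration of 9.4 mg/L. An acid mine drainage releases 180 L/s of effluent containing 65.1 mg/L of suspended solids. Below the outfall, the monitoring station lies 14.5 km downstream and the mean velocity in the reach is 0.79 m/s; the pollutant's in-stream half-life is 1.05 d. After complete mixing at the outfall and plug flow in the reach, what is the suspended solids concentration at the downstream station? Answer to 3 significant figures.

15.1 mg/L

Flow-weighted average: C = (1080·9.400 + 180.0·65.10) / 1260 = 21870/1260 = 17.36 mg/L.
Travel time t = 14.5·1000 / 0.79 = 18350 s = 5.098 h.
Half-life 1.05 d → k = ln 2 / 1.05 = 0.6601 d⁻¹.
After decay, C = 17.36 × e^(−kt) = 17.36 × 0.8692 = 15.09 mg/L.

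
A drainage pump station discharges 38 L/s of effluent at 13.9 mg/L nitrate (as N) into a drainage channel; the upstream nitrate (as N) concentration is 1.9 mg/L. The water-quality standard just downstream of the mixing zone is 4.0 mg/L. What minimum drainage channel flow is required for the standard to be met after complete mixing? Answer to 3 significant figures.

Set C_mix = 4.0: (Q·1.900 + 38.00·13.90) / (Q + 38.00) = 4.0
→ Q = 38.00·(13.90 − 4.0)/(4.0 − 1.900) = 179.1 L/s.

179 L/s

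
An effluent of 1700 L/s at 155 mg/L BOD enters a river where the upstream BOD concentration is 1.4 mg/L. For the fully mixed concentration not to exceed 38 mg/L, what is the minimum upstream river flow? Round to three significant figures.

Set C_mix = 38: (Q·1.400 + 1700·155.0) / (Q + 1700) = 38
→ Q = 1700·(155.0 − 38)/(38 − 1.400) = 5434 L/s.

5430 L/s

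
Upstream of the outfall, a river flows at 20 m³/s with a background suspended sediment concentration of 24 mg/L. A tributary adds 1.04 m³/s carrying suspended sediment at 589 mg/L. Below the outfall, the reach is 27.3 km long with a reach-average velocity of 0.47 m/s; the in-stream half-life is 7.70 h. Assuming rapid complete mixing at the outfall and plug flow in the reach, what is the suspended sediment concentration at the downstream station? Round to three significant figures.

Mixed concentration C = ΣQC/ΣQ = (20.00·24.00 + 1.040·589.0) / 21.04 = 1093/21.04 = 51.93 mg/L.
Travel time t = 27.3·1000 / 0.47 = 58090 s = 16.13 h.
Half-life 7.70 h → k = ln 2 / 7.70 = 0.09002 h⁻¹ = 2.160 d⁻¹.
First-order decay: C = 51.93·exp(−k·t) = 51.93·0.2340 = 12.15 mg/L.

12.2 mg/L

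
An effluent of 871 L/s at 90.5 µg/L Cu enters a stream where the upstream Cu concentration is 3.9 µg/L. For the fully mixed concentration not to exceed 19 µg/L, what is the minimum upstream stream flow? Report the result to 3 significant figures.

Set C_mix = 19: (Q·3.900 + 871.0·90.50) / (Q + 871.0) = 19
→ Q = 871.0·(90.50 − 19)/(19 − 3.900) = 4124 L/s.

4120 L/s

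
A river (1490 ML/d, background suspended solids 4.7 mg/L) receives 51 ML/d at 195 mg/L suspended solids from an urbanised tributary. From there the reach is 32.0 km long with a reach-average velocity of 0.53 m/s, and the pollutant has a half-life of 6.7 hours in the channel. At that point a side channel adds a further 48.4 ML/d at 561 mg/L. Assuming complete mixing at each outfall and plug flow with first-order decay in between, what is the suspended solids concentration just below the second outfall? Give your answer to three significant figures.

Mass balance: C = (1490·4.700 + 51.00·195.0) / 1541 = 16950/1541 = 11.00 mg/L; combined flow 1541 ML/d.
Travel time t = 32.0·1000 / 0.53 = 60380 s = 16.77 h.
Half-life 6.7 h → k = ln 2 / 6.7 = 0.1035 h⁻¹ = 2.483 d⁻¹.
Applying C = C₀e^(−kt): 11.00 × 0.1764 = 1.940 mg/L.
Second outfall: C = (1541·1.940 + 48.40·561.0)/1589 = 18.96 mg/L.

19.0 mg/L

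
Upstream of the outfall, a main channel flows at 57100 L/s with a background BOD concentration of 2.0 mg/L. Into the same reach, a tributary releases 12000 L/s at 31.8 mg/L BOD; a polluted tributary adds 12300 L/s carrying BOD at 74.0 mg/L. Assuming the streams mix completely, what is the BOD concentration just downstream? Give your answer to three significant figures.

Conservation of mass: C = (57100·2.000 + 12000·31.80 + 12300·74.00) / 81400 = 1406000/81400 = 17.27 mg/L.

17.3 mg/L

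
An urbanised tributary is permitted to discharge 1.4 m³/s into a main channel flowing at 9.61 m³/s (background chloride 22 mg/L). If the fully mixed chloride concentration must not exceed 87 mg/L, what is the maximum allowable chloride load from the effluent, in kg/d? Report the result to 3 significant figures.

64500 kg/d

Mass balance at the limit: 9.610·22.00 + 1.400·Cₑ = 11.01·87 → Cₑ = 533.2 mg/L.
Load = 1.400 m³/s × 533.2 g/m³ × 86 400 s/d = 64490 kg/d.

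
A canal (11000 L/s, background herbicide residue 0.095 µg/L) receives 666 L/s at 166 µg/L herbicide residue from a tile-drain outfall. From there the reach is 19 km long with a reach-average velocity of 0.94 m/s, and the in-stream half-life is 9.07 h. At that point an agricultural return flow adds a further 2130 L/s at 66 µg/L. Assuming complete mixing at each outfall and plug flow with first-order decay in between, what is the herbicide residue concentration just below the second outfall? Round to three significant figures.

Conservation of mass: C = (11000·0.09500 + 666.0·166.0) / 11670 = 111600/11670 = 9.566 µg/L; combined flow 11670 L/s.
Travel time t = 19·1000 / 0.94 = 20210 s = 5.615 h.
Half-life 9.07 h → k = ln 2 / 9.07 = 0.07642 h⁻¹ = 1.834 d⁻¹.
First-order decay: C = 9.566·exp(−k·t) = 9.566·0.6511 = 6.229 µg/L.
Second outfall: C = (11670·6.229 + 2130·66.00)/13800 = 15.46 µg/L.

15.5 µg/L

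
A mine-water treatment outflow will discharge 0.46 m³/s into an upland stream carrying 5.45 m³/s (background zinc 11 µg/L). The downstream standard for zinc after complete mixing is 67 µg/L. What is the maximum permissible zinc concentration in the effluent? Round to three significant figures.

730 µg/L

At the limit, (Qr·Cr + Qe·Cₑ)/(Qr + Qe) = 67:
Cₑ = (5.910·67 − 5.450·11.00) / 0.4600 = 730.5 µg/L.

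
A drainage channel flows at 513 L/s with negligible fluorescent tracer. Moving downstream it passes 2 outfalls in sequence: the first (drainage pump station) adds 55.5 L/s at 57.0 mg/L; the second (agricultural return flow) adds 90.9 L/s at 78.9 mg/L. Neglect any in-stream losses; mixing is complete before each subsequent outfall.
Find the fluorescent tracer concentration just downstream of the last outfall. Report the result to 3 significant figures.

15.7 mg/L

After outfall 1: Q = 513.0 + 55.50 = 568.5 L/s; C = (513.0·0 + 55.50·57.00)/568.5 = 5.565 mg/L.
After outfall 2: Q = 568.5 + 90.90 = 659.4 L/s; C = (568.5·5.565 + 90.90·78.90)/659.4 = 15.67 mg/L.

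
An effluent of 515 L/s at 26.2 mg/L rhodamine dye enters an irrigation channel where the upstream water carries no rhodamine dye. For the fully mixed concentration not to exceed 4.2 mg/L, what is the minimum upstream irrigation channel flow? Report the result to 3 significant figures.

Set C_mix = 4.2: (Q·0 + 515.0·26.20) / (Q + 515.0) = 4.2
→ Q = 515.0·(26.20 − 4.2)/(4.2 − 0) = 2698 L/s.

2700 L/s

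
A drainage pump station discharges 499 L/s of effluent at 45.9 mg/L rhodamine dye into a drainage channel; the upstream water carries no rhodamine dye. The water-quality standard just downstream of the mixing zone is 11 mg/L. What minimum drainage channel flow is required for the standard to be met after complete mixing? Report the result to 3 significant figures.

1580 L/s

Set C_mix = 11: (Q·0 + 499.0·45.90) / (Q + 499.0) = 11
→ Q = 499.0·(45.90 − 11)/(11 − 0) = 1583 L/s.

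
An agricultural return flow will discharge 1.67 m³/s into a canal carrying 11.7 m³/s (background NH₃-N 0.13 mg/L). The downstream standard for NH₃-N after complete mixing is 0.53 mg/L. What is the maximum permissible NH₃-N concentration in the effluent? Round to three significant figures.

At the limit, (Qr·Cr + Qe·Cₑ)/(Qr + Qe) = 0.53:
Cₑ = (13.37·0.53 − 11.70·0.1300) / 1.670 = 3.332 mg/L.

3.33 mg/L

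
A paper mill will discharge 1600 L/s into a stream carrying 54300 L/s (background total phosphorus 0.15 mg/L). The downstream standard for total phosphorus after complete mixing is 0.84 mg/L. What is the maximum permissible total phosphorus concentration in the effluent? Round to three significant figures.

24.3 mg/L

At the limit, (Qr·Cr + Qe·Cₑ)/(Qr + Qe) = 0.84:
Cₑ = (55900·0.84 − 54300·0.1500) / 1600 = 24.26 mg/L.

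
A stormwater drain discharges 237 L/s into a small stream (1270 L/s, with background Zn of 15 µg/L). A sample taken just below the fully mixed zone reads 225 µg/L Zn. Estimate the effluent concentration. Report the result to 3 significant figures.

Mass balance: 1270·15.00 + 237.0·Cₑ = 1507·225.0
→ Cₑ = (1507·225.0 − 1270·15.00) / 237.0 = 1350 µg/L.

1350 µg/L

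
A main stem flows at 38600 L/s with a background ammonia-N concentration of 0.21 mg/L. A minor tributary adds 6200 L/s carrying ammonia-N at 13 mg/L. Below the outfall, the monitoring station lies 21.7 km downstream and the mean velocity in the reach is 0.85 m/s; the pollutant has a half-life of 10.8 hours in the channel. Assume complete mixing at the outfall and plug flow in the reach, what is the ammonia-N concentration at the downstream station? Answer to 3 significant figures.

1.26 mg/L

After mixing, C = (38600·0.2100 + 6200·13.00) / 44800 = 88710/44800 = 1.980 mg/L.
Travel time t = 21.7·1000 / 0.85 = 25530 s = 7.092 h.
Half-life 10.8 h → k = ln 2 / 10.8 = 0.06418 h⁻¹ = 1.540 d⁻¹.
First-order decay: C = 1.980·exp(−k·t) = 1.980·0.6344 = 1.256 mg/L.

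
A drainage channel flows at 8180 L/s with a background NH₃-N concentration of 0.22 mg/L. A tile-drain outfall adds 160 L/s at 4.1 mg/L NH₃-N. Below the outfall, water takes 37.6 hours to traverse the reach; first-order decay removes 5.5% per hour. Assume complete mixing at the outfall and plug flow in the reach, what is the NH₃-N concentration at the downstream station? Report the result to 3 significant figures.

After mixing, C = (8180·0.2200 + 160.0·4.100) / 8340 = 2456/8340 = 0.2944 mg/L.
5.5%/h lost → k = −ln(1 − 0.055) = 0.05657 h⁻¹.
Decay over the reach: 0.2944·exp(−kt) = 0.2944·0.1192 = 0.03509 mg/L.

0.0351 mg/L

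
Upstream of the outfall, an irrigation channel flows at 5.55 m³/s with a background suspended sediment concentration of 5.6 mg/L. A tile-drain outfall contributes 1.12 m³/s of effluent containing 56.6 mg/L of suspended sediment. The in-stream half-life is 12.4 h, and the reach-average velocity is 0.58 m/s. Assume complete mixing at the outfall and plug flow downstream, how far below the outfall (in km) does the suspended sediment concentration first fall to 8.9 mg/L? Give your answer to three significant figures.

Mass balance: C = (5.550·5.600 + 1.120·56.60) / 6.670 = 94.47/6.670 = 14.16 mg/L.
Half-life 12.4 h → k = ln 2 / 12.4 = 0.05590 h⁻¹ = 1.342 d⁻¹.
Set 14.16·exp(−k·t) = 8.9 → t = ln(14.16/8.9)/k = 29920 s = 8.312 h.
Distance = v·t = 0.58·29920 = 17360 m = 17.36 km.

17.4 km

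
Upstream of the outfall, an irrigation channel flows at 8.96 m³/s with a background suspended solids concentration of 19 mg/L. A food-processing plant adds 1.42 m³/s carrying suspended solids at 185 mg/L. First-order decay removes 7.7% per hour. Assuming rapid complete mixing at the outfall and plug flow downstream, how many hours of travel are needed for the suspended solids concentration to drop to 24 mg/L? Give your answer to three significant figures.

6.90 h

Conservation of mass: C = (8.960·19.00 + 1.420·185.0) / 10.38 = 432.9/10.38 = 41.71 mg/L.
7.7%/h lost → k = −ln(1 − 0.077) = 0.08013 h⁻¹.
41.71·exp(−k·t) = 24 → t = ln(41.71/24)/k = 24830 s = 6.897 h.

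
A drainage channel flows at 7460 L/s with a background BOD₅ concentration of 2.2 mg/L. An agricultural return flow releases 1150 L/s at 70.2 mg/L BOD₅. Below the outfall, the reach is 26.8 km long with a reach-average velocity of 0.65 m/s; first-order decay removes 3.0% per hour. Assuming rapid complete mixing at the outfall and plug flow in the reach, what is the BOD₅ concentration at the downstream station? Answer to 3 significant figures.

7.96 mg/L

Conservation of mass: C = (7460·2.200 + 1150·70.20) / 8610 = 97140/8610 = 11.28 mg/L.
Travel time t = 26.8·1000 / 0.65 = 41230 s = 11.45 h.
3.0%/h lost → k = −ln(1 − 0.03) = 0.03046 h⁻¹.
Applying C = C₀e^(−kt): 11.28 × 0.7055 = 7.960 mg/L.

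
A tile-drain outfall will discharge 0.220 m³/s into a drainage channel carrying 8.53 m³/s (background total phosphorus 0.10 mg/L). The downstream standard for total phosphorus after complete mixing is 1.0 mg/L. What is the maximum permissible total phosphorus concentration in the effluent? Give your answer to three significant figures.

35.9 mg/L

At the limit, (Qr·Cr + Qe·Cₑ)/(Qr + Qe) = 1.0:
Cₑ = (8.750·1.0 − 8.530·0.1000) / 0.2200 = 35.90 mg/L.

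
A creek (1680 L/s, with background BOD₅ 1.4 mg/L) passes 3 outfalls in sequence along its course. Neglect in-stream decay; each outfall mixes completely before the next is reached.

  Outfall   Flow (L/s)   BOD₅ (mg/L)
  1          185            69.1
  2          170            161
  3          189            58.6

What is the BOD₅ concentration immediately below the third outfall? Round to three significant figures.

24.1 mg/L

Below outfall 1: Q → 1865 L/s, C = (1680·1.400 + 185.0·69.10)/1865 = 8.116 mg/L.
Below outfall 2: Q → 2035 L/s, C = (1865·8.116 + 170.0·161.0)/2035 = 20.89 mg/L.
Below outfall 3: Q → 2224 L/s, C = (2035·20.89 + 189.0·58.60)/2224 = 24.09 mg/L.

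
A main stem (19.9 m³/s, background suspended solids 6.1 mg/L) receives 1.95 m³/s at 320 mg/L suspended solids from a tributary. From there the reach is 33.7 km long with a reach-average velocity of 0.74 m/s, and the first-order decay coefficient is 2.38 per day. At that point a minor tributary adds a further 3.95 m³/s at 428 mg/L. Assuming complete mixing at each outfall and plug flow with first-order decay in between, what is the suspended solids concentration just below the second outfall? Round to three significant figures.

73.8 mg/L

Mixed concentration C = ΣQC/ΣQ = (19.90·6.100 + 1.950·320.0) / 21.85 = 745.4/21.85 = 34.11 mg/L; combined flow 21.85 m³/s.
Travel time t = 33.7·1000 / 0.74 = 45540 s = 12.65 h.
First-order decay: C = 34.11·exp(−k·t) = 34.11·0.2852 = 9.730 mg/L.
Second outfall: C = (21.85·9.730 + 3.950·428.0)/25.80 = 73.77 mg/L.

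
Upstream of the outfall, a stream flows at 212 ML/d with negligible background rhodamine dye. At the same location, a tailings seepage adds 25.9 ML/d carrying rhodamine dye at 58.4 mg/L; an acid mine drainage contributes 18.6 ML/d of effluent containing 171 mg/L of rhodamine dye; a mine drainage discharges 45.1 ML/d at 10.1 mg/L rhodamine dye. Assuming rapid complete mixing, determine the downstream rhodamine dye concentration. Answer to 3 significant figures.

Flow-weighted average: C = (212.0·0 + 25.90·58.40 + 18.60·171.0 + 45.10·10.10) / 301.6 = 5149/301.6 = 17.07 mg/L.

17.1 mg/L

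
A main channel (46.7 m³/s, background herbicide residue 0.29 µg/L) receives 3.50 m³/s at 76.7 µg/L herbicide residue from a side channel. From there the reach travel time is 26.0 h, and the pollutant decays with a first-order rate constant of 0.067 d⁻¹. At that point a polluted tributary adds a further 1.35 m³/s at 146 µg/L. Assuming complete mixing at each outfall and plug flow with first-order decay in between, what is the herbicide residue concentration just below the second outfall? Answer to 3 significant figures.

8.91 µg/L

Flow-weighted average: C = (46.70·0.2900 + 3.500·76.70) / 50.20 = 282.0/50.20 = 5.617 µg/L; combined flow 50.20 m³/s.
After decay, C = 5.617 × e^(−kt) = 5.617 × 0.9300 = 5.224 µg/L.
Second outfall: C = (50.20·5.224 + 1.350·146.0)/51.55 = 8.911 µg/L.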